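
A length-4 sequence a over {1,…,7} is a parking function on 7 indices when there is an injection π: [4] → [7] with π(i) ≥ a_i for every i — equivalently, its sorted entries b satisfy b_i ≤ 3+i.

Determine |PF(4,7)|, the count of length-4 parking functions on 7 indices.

2048

|PF| = 4·8^3 = 4 · 512 = 2048
Example (4,3,3,7) → sorted (3,3,4,7): b_i ≤ 3+i ∀i, a PF.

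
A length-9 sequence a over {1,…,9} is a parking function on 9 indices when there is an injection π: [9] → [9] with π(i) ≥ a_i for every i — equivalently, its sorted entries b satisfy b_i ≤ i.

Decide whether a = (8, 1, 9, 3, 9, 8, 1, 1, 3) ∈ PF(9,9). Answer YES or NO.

Order a: b = (1, 1, 1, 3, 3, 8, 8, 9, 9).
  b_1=1 ≤ 1
  b_2=1 ≤ 2
  b_3=1 ≤ 3
  b_4=3 ≤ 4
  b_5=3 ≤ 5
  b_6=8 > 6
  fails at i=6 ⇒ NO

NO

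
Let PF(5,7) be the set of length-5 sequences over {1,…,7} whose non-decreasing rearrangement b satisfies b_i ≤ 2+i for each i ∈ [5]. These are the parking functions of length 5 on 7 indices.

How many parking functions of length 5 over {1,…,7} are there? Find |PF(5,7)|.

12288

|PF| = (7+1−5)·(7+1)^{5−1} = 3·4096 = 12288 [KW]
One tuple (3,6,1,1,5) → sorted (1,1,3,5,6): b_i ≤ 2+i ∀i, a PF.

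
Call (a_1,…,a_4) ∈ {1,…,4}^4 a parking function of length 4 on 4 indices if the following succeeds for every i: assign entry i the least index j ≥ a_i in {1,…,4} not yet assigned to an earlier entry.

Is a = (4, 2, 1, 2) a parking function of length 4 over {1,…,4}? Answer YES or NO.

YES

Rearranged: b = (1, 2, 2, 4).
  b_1=1 ≤ 1
  b_2=2 ≤ 2
  b_3=2 ≤ 3
  b_4=4 ≤ 4
All bounds hold ⇒ YES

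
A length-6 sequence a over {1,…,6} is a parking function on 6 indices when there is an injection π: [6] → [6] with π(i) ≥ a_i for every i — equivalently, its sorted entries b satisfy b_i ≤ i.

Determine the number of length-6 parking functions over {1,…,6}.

|PF(6,6)| = (7−6)·7^(6−1) = 1·16807 = 16807 (Pollak)
Check (4,4,4,3,2,1) → sorted (1,2,3,4,4,4): b_i ≤ i ∀i, a PF.

16807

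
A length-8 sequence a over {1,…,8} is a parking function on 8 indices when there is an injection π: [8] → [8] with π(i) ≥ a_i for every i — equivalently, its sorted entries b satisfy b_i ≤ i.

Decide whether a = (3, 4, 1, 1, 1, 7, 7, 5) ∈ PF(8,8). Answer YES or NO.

Sorted: b = (1, 1, 1, 3, 4, 5, 7, 7).
  b_1=1 ≤ 1
  b_2=1 ≤ 2
  b_3=1 ≤ 3
  b_4=3 ≤ 4
  b_5=4 ≤ 5
  b_6=5 ≤ 6
  b_7=7 ≤ 7
  b_8=7 ≤ 8
All bounds hold ⇒ YES

YES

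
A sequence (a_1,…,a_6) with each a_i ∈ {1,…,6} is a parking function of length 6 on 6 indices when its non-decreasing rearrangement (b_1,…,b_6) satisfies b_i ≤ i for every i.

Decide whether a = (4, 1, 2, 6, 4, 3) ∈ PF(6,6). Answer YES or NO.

Rearranged: b = (1, 2, 3, 4, 4, 6).
  b_1=1 ≤ 1
  b_2=2 ≤ 2
  b_3=3 ≤ 3
  b_4=4 ≤ 4
  b_5=4 ≤ 5
  b_6=6 ≤ 6
All bounds hold ⇒ YES

YES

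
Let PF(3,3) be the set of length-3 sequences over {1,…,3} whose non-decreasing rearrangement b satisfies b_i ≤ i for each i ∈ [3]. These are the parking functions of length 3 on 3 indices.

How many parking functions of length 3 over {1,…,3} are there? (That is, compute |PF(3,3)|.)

|PF| = 1·4^2 = 1·16 = 16 (Konheim–Weiss)
One tuple (2,2,1) → sorted (1,2,2): b_i ≤ i ∀i, a PF.

16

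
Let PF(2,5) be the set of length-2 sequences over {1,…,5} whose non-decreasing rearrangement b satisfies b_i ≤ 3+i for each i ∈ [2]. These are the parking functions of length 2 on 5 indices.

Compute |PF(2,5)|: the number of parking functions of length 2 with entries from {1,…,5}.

24

Count = (5+1−2)·(5+1)^{2−1} = 4×6 = 24 (Pollak)
Check (2,4) → sorted (2,4): b_i ≤ 3+i ∀i, a PF.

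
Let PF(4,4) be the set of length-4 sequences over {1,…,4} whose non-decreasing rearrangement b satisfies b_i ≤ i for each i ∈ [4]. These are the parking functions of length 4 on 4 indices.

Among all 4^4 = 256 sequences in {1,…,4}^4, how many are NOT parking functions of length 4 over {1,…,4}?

|PF(4,4)| = (4−4+1)·(4+1)^(4−1) = 1×125 = 125
Check (4,1,3,3) → sorted (1,3,3,4): b_2=3>2, not a PF.
4^4 − 125 = 256 − 125 = 131

131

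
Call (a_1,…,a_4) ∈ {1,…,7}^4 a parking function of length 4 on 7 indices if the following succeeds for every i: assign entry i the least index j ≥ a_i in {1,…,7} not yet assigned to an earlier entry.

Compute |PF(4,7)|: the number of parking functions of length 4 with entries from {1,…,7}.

2048

|PF| = (8−4)·8^(4−1) = 4×512 = 2048 [KW]
One tuple (4,6,5,2) → sorted (2,4,5,6): b_i ≤ 3+i ∀i, a PF.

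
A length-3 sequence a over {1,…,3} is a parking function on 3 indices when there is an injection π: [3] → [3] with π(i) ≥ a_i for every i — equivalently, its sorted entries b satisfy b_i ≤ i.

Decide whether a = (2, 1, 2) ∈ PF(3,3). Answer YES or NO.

Rearranged: b = (1, 2, 2).
  b_1=1 ≤ 1
  b_2=2 ≤ 2
  b_3=2 ≤ 3
All bounds hold ⇒ YES

YES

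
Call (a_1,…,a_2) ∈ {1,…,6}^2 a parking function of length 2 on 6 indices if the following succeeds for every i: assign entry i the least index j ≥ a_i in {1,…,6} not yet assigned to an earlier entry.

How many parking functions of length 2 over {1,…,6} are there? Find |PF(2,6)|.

35

|PF| = (7−2)·7^(2−1) = 5 · 7 = 35 [KW]
Example (5,5) → sorted (5,5): b_i ≤ 4+i ∀i, a PF.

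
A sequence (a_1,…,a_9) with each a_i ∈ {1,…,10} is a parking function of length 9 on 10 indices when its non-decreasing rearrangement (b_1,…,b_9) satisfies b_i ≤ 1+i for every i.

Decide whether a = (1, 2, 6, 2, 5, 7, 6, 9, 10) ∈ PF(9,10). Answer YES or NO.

YES

Sorted: b = (1, 2, 2, 5, 6, 6, 7, 9, 10).
  b_1=1 ≤ 2
  b_2=2 ≤ 3
  b_3=2 ≤ 4
  b_4=5 ≤ 5
  b_5=6 ≤ 6
  b_6=6 ≤ 7
  b_7=7 ≤ 8
  b_8=9 ≤ 9
  b_9=10 ≤ 10
All bounds hold ⇒ YES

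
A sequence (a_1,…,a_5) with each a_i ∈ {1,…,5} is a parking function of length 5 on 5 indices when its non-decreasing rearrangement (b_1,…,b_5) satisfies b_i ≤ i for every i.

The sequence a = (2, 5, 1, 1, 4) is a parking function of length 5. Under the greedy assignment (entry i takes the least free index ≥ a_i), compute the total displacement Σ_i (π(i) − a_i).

2

Σπ(i) = 1+…+5 = 15; Σa = 2+5+1+1+4 = 13; disp = 15−13 = 2.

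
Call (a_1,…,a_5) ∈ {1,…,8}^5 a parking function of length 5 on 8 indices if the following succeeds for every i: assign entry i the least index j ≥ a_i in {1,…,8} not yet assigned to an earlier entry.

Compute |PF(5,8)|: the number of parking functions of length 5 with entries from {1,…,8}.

26244

|PF(5,8)| = (9−5)·9^(5−1) = 4·6561 = 26244 (Pollak)
One tuple (1,1,4,8,2) → sorted (1,1,2,4,8): b_i ≤ 3+i ∀i, a PF.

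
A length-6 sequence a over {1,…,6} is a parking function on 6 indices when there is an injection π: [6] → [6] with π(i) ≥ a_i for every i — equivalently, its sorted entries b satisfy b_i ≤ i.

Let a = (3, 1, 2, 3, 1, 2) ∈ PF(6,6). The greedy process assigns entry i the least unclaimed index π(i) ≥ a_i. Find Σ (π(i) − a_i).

9

Σπ = 21 ({1..6} each once); Σa = 3+1+2+3+1+2 = 12; disp = 21−12 = 9.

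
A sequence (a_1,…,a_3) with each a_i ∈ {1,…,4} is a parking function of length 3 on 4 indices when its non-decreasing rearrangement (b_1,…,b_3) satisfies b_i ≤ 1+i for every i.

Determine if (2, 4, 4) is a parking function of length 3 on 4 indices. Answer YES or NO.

NO

Rearranged: b = (2, 4, 4).
  b_1=2 ≤ 2
  b_2=4 > 3
  fails at i=2 ⇒ NO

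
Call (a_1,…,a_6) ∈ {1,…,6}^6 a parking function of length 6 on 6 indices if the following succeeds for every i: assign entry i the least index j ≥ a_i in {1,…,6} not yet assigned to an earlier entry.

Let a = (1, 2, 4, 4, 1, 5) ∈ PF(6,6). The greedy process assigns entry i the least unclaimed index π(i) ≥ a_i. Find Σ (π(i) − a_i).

Σπ = 6·7/2 = 21 (π permutes [6]); Σa = 1+2+4+4+1+5 = 17; disp = 21−17 = 4.

4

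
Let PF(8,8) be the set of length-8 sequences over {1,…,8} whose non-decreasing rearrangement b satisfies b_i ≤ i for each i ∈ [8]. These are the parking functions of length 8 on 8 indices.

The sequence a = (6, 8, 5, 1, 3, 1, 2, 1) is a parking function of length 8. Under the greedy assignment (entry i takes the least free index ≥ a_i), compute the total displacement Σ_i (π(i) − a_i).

9

Σπ(i) = 1+…+8 = 36; Σa = 6+8+5+1+3+1+2+1 = 27; disp = 36−27 = 9.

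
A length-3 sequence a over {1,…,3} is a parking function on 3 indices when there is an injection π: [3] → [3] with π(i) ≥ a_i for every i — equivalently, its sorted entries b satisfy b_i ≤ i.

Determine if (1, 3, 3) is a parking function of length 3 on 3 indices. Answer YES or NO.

Rearranged: b = (1, 3, 3).
  b_1=1 ≤ 1
  b_2=3 > 2
  fails at i=2 ⇒ NO

NO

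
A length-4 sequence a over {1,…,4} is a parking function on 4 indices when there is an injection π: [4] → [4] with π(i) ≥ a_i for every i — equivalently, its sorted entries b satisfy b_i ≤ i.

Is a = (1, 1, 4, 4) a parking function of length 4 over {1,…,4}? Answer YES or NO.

NO

Rearranged: b = (1, 1, 4, 4).
  b_1=1 ≤ 1
  b_2=1 ≤ 2
  b_3=4 > 3
  fails at i=3 ⇒ NO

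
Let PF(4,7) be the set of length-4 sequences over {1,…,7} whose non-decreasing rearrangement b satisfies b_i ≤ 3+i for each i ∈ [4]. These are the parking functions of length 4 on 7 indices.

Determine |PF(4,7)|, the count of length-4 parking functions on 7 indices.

|PF(4,7)| = (7−4+1)·(7+1)^(4−1) = 4 · 512 = 2048 (Pollak)
Example (5,6,3,1) → sorted (1,3,5,6): b_i ≤ 3+i ∀i, a PF.

2048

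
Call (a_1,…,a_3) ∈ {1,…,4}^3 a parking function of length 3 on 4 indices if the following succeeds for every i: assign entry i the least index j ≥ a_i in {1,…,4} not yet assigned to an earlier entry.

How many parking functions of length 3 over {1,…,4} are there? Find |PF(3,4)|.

|PF| = (4−3+1)·(4+1)^(3−1) = 2·25 = 50 (Pollak)
E.g. (3,2,4) → sorted (2,3,4): b_i ≤ 1+i ∀i, a PF.

50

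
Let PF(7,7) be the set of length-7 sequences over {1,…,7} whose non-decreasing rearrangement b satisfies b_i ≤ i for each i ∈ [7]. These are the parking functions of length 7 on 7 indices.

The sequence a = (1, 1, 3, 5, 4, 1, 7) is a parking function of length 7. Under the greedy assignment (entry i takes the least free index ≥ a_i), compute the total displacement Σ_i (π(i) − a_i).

6

Σπ = 7·8/2 = 28 (π permutes [7]); Σa = 1+1+3+5+4+1+7 = 22; disp = 28−22 = 6.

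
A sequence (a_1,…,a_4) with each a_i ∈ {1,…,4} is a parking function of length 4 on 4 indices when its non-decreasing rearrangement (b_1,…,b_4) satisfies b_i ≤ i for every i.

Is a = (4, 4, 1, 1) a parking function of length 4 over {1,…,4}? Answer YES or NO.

Rearranged: b = (1, 1, 4, 4).
  b_1=1 ≤ 1
  b_2=1 ≤ 2
  b_3=4 > 3
  fails at i=3 ⇒ NO

NO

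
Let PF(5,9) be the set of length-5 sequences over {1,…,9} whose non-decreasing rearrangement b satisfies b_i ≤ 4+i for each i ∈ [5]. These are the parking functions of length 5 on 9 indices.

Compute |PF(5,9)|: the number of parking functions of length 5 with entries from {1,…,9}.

50000

#PF = (10−5)·10^(5−1) = 5 · 10000 = 50000
One tuple (1,3,3,1,4) → sorted (1,1,3,3,4): b_i ≤ 4+i ∀i, a PF.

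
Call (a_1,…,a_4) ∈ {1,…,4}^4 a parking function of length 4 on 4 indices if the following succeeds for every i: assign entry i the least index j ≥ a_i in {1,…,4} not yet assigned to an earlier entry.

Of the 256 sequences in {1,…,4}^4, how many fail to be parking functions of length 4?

Count = 1·5^3 = 1×125 = 125 (Konheim–Weiss)
Check (3,4,1,4) → sorted (1,3,4,4): b_2=3>2, not a PF.
Total 256; non-PF = 256−125 = 131

131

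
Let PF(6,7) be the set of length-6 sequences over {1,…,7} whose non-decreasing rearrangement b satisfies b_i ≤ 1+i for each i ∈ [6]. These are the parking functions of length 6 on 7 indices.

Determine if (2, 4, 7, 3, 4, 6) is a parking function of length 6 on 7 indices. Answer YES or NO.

Sorted: b = (2, 3, 4, 4, 6, 7).
  b_1=2 ≤ 2
  b_2=3 ≤ 3
  b_3=4 ≤ 4
  b_4=4 ≤ 5
  b_5=6 ≤ 6
  b_6=7 ≤ 7
All bounds hold ⇒ YES

YES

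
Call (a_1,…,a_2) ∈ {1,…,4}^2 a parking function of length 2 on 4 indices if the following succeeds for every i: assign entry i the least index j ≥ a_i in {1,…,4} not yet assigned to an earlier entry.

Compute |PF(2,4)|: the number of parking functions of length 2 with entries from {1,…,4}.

|PF| = (4−2+1)·(4+1)^(2−1) = 3 · 5 = 15
E.g. (4,1) → sorted (1,4): b_i ≤ 2+i ∀i, a PF.

15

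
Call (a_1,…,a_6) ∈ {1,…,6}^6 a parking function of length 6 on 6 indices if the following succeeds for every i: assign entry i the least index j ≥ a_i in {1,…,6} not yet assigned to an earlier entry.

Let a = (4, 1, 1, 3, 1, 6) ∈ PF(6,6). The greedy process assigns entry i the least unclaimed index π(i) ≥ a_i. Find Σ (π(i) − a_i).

5

Σπ(i) = 1+…+6 = 21; Σa = 4+1+1+3+1+6 = 16; disp = 21−16 = 5.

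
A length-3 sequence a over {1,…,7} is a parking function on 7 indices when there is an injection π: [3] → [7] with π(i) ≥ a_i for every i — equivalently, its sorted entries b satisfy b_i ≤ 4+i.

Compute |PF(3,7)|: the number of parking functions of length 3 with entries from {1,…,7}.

320

Count = 5·8^2 = 5 · 64 = 320
Check (5,5,7) → sorted (5,5,7): b_i ≤ 4+i ∀i, a PF.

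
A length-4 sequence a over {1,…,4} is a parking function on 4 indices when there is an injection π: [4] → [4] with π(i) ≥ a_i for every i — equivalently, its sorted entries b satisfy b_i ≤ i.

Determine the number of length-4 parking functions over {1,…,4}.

125

|PF| = 1·5^3 = 1 · 125 = 125 (Konheim–Weiss)
Check (1,1,3,3) → sorted (1,1,3,3): b_i ≤ i ∀i, a PF.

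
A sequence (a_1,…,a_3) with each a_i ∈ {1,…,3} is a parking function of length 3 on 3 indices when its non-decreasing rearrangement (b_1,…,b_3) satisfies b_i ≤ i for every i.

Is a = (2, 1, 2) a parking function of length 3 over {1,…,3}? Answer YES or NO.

YES

Order a: b = (1, 2, 2).
  b_1=1 ≤ 1
  b_2=2 ≤ 2
  b_3=2 ≤ 3
All bounds hold ⇒ YES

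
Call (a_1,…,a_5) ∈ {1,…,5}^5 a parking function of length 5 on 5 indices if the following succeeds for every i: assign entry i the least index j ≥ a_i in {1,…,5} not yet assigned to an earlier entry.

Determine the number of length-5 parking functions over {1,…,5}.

1296

#PF = (5+1−5)·(5+1)^{5−1} = 1·1296 = 1296
One tuple (3,4,3,1,2) → sorted (1,2,3,3,4): b_i ≤ i ∀i, a PF.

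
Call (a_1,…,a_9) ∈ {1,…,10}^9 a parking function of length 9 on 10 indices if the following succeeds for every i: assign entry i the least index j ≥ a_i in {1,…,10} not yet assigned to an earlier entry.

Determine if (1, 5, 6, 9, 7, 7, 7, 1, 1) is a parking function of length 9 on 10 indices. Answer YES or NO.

Sorted: b = (1, 1, 1, 5, 6, 7, 7, 7, 9).
  b_1=1 ≤ 2
  b_2=1 ≤ 3
  b_3=1 ≤ 4
  b_4=5 ≤ 5
  b_5=6 ≤ 6
  b_6=7 ≤ 7
  b_7=7 ≤ 8
  b_8=7 ≤ 9
  b_9=9 ≤ 10
All bounds hold ⇒ YES

YES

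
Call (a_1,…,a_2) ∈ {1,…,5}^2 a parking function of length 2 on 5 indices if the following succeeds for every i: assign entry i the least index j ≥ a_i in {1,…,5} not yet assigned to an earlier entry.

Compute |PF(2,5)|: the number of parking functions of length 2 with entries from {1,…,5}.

24

|PF| = (6−2)·6^(2−1) = 4 · 6 = 24 (Pollak)
One tuple (2,1) → sorted (1,2): b_i ≤ 3+i ∀i, a PF.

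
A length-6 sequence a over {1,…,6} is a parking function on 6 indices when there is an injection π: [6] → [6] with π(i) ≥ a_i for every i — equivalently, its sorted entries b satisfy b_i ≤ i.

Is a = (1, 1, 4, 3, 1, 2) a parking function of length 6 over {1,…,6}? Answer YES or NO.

YES

Rearranged: b = (1, 1, 1, 2, 3, 4).
  b_1=1 ≤ 1
  b_2=1 ≤ 2
  b_3=1 ≤ 3
  b_4=2 ≤ 4
  b_5=3 ≤ 5
  b_6=4 ≤ 6
All bounds hold ⇒ YES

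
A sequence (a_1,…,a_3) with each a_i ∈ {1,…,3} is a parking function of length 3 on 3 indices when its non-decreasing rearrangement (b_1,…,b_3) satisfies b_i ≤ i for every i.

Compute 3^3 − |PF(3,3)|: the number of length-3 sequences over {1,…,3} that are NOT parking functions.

11

|PF(3,3)| = (4−3)·4^(3−1) = 1·16 = 16 (Pollak)
Check (3,3,3) → sorted (3,3,3): b_1=3>1, not a PF.
3^3 − 16 = 27 − 16 = 11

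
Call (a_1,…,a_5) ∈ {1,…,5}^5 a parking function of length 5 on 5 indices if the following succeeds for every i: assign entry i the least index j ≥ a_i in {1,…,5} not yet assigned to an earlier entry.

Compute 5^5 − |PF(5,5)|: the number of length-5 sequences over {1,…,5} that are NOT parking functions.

#PF = (5+1−5)·(5+1)^{5−1} = 1 · 1296 = 1296 (Pollak)
One tuple (2,5,2,2,4) → sorted (2,2,2,4,5): b_1=2>1, not a PF.
So 3125 − 1296 = 1829 fail.

1829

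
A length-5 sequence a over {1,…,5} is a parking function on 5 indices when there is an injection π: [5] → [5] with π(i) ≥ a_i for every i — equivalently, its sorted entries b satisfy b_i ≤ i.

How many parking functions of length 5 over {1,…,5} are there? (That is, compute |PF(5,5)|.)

1296

#PF = (6−5)·6^(5−1) = 1 · 1296 = 1296
Example (1,1,1,1,5) → sorted (1,1,1,1,5): b_i ≤ i ∀i, a PF.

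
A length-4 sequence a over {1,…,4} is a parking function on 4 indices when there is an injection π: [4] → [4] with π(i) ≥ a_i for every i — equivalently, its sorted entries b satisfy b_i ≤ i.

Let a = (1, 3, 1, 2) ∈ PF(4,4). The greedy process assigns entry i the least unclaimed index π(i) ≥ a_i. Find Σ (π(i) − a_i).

Σπ = 10 ({1..4} each once); Σa = 1+3+1+2 = 7; disp = 10−7 = 3.

3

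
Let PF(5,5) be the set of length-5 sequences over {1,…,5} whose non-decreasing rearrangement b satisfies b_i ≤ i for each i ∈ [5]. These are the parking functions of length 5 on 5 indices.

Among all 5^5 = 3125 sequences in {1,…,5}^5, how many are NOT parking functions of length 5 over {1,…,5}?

1829

Count = (5−5+1)·(5+1)^(5−1) = 1×1296 = 1296
One tuple (5,5,1,5,4) → sorted (1,4,5,5,5): b_2=4>2, not a PF.
So 3125 − 1296 = 1829 fail.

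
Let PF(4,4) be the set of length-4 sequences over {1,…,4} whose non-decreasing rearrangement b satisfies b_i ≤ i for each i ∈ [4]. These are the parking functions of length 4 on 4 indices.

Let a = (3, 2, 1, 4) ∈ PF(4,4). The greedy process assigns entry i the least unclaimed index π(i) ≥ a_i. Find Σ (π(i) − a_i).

Σπ = 10 ({1..4} each once); Σa = 3+2+1+4 = 10; disp = 10−10 = 0.

0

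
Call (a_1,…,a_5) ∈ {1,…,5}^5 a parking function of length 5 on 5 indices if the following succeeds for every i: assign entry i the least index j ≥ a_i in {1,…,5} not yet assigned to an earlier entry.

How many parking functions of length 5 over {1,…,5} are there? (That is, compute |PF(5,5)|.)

1296

Count = 1·6^4 = 1 · 1296 = 1296 (Pollak)
Check (2,1,2,2,1) → sorted (1,1,2,2,2): b_i ≤ i ∀i, a PF.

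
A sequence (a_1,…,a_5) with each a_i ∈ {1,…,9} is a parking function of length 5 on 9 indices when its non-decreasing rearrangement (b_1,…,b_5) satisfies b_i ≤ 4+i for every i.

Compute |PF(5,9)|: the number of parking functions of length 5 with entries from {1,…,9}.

#PF = (9+1−5)·(9+1)^{5−1} = 5 · 10000 = 50000 [KW]
One tuple (6,7,8,4,4) → sorted (4,4,6,7,8): b_i ≤ 4+i ∀i, a PF.

50000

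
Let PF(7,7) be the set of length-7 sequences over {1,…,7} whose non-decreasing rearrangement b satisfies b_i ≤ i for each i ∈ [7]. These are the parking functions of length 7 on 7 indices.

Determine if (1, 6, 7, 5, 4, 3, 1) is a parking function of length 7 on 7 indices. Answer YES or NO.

Order a: b = (1, 1, 3, 4, 5, 6, 7).
  b_1=1 ≤ 1
  b_2=1 ≤ 2
  b_3=3 ≤ 3
  b_4=4 ≤ 4
  b_5=5 ≤ 5
  b_6=6 ≤ 6
  b_7=7 ≤ 7
All bounds hold ⇒ YES

YES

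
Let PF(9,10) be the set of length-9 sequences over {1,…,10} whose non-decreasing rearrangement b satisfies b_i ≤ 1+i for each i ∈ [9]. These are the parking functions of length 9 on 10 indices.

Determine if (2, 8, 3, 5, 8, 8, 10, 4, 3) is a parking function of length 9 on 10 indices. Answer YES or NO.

Rearranged: b = (2, 3, 3, 4, 5, 8, 8, 8, 10).
  b_1=2 ≤ 2
  b_2=3 ≤ 3
  b_3=3 ≤ 4
  b_4=4 ≤ 5
  b_5=5 ≤ 6
  b_6=8 > 7
  fails at i=6 ⇒ NO

NO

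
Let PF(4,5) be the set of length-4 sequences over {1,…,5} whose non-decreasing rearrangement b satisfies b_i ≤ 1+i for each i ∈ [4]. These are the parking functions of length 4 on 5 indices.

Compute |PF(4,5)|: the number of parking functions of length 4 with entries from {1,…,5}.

432

Count = (5+1−4)·(5+1)^{4−1} = 2×216 = 432 [KW]
E.g. (1,1,4,1) → sorted (1,1,1,4): b_i ≤ 1+i ∀i, a PF.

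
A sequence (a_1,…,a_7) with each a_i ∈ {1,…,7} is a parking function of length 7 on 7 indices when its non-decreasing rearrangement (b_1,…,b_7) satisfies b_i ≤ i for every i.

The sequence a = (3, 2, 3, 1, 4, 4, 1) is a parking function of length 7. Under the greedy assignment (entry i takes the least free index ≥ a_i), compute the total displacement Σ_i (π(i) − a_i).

10

Σπ = 7·8/2 = 28 (π permutes [7]); Σa = 3+2+3+1+4+4+1 = 18; disp = 28−18 = 10.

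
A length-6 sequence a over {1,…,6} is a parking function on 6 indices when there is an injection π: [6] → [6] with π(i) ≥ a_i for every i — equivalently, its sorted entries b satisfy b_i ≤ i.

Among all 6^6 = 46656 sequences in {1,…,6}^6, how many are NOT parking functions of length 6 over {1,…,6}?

#PF = (7−6)·7^(6−1) = 1×16807 = 16807 (Pollak)
E.g. (4,4,6,5,4,4) → sorted (4,4,4,4,5,6): b_1=4>1, not a PF.
So 46656 − 16807 = 29849 fail.

29849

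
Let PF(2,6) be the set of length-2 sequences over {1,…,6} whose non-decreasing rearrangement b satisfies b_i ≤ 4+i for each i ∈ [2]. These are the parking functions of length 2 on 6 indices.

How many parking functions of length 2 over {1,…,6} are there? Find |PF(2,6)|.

35

|PF| = (7−2)·7^(2−1) = 5 · 7 = 35 [KW]
E.g. (2,1) → sorted (1,2): b_i ≤ 4+i ∀i, a PF.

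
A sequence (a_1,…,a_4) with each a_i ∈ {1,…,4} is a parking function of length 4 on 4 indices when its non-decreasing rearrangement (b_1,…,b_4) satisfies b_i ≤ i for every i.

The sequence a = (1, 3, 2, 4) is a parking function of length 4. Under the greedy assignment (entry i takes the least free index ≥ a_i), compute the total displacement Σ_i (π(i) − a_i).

Σπ = 10 ({1..4} each once); Σa = 1+3+2+4 = 10; disp = 10−10 = 0.

0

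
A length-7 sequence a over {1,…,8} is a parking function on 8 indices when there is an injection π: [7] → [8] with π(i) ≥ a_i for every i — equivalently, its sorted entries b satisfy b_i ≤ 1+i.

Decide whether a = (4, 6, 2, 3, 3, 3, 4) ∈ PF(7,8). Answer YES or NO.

YES

Rearranged: b = (2, 3, 3, 3, 4, 4, 6).
  b_1=2 ≤ 2
  b_2=3 ≤ 3
  b_3=3 ≤ 4
  b_4=3 ≤ 5
  b_5=4 ≤ 6
  b_6=4 ≤ 7
  b_7=6 ≤ 8
All bounds hold ⇒ YES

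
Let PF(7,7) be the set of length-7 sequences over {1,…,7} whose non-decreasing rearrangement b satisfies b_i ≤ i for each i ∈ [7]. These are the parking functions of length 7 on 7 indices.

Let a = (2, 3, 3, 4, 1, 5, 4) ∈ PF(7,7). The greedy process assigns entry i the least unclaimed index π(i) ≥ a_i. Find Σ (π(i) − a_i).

Σπ(i) = 1+…+7 = 28; Σa = 2+3+3+4+1+5+4 = 22; disp = 28−22 = 6.

6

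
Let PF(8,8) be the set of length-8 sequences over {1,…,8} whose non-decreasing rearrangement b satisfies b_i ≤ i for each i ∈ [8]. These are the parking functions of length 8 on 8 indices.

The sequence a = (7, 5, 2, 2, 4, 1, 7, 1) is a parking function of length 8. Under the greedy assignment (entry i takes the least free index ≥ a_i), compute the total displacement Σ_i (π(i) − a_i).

7

Σπ = 36 ({1..8} each once); Σa = 7+5+2+2+4+1+7+1 = 29; disp = 36−29 = 7.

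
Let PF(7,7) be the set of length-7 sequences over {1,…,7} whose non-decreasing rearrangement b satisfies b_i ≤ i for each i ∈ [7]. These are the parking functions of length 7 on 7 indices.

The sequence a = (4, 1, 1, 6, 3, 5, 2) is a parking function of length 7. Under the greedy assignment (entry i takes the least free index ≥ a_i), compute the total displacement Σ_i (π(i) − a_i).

Σπ = 28 ({1..7} each once); Σa = 4+1+1+6+3+5+2 = 22; disp = 28−22 = 6.

6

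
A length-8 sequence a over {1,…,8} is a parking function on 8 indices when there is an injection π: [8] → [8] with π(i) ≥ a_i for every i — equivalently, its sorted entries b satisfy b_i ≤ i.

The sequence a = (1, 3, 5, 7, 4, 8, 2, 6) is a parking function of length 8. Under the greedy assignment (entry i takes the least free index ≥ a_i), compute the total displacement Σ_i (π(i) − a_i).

Σπ = 8·9/2 = 36 (π permutes [8]); Σa = 1+3+5+7+4+8+2+6 = 36; disp = 36−36 = 0.

0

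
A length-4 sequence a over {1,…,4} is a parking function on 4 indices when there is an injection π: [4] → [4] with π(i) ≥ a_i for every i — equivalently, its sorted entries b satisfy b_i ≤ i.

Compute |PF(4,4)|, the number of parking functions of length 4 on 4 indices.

125

#PF = (5−4)·5^(4−1) = 1 · 125 = 125 (Pollak)
Check (1,1,1,4) → sorted (1,1,1,4): b_i ≤ i ∀i, a PF.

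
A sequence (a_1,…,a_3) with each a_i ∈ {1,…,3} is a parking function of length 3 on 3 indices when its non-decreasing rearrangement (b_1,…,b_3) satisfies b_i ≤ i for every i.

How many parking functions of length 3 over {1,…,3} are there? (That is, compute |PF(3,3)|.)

#PF = (3+1−3)·(3+1)^{3−1} = 1 · 16 = 16 (Pollak)
One tuple (1,1,2) → sorted (1,1,2): b_i ≤ i ∀i, a PF.

16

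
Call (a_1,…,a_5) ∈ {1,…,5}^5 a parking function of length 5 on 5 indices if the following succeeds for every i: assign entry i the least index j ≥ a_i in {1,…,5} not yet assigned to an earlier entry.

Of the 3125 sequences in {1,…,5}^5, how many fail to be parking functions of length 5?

1829

|PF| = (5−5+1)·(5+1)^(5−1) = 1×1296 = 1296 [KW]
One tuple (2,5,5,3,3) → sorted (2,3,3,5,5): b_1=2>1, not a PF.
5^5 − 1296 = 3125 − 1296 = 1829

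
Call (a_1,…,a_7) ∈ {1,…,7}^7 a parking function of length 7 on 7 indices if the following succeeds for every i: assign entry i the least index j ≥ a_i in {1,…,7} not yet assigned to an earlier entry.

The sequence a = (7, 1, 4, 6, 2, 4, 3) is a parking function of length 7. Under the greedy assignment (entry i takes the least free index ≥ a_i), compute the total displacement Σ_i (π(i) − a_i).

1

Σπ = 7·8/2 = 28 (π permutes [7]); Σa = 7+1+4+6+2+4+3 = 27; disp = 28−27 = 1.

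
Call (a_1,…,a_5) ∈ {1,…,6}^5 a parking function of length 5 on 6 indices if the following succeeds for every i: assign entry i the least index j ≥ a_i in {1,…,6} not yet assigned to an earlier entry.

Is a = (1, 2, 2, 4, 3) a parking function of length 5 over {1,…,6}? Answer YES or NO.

YES

Sorted: b = (1, 2, 2, 3, 4).
  b_1=1 ≤ 2
  b_2=2 ≤ 3
  b_3=2 ≤ 4
  b_4=3 ≤ 5
  b_5=4 ≤ 6
All bounds hold ⇒ YES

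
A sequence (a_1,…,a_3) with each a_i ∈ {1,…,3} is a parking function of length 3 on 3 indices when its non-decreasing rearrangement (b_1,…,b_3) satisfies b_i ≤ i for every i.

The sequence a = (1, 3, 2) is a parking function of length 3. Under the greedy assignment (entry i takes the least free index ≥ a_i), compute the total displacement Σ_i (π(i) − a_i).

0

Σπ = 3·4/2 = 6 (π permutes [3]); Σa = 1+3+2 = 6; disp = 6−6 = 0.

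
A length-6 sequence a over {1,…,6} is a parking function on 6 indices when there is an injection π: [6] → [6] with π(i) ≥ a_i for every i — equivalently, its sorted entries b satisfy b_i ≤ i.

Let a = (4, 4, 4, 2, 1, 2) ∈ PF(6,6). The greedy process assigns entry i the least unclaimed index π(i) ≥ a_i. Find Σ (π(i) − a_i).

4

Σπ(i) = 1+…+6 = 21; Σa = 4+4+4+2+1+2 = 17; disp = 21−17 = 4.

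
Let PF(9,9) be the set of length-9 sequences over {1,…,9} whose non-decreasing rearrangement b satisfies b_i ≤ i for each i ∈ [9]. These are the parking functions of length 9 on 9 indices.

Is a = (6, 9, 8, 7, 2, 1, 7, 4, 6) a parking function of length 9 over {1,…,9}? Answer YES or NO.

Order a: b = (1, 2, 4, 6, 6, 7, 7, 8, 9).
  b_1=1 ≤ 1
  b_2=2 ≤ 2
  b_3=4 > 3
  fails at i=3 ⇒ NO

NO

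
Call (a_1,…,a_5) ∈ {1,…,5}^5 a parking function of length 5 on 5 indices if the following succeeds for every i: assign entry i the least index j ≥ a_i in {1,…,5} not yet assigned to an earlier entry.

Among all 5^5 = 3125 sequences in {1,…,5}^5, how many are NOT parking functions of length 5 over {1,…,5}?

1829

Count = (5−5+1)·(5+1)^(5−1) = 1·1296 = 1296 (Konheim–Weiss)
Example (2,5,3,5,1) → sorted (1,2,3,5,5): b_4=5>4, not a PF.
So 3125 − 1296 = 1829 fail.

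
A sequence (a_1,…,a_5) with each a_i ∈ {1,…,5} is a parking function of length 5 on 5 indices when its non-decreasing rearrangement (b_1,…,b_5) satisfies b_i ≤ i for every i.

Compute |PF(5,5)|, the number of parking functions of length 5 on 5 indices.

1296

|PF| = 1·6^4 = 1·1296 = 1296
E.g. (1,1,1,4,5) → sorted (1,1,1,4,5): b_i ≤ i ∀i, a PF.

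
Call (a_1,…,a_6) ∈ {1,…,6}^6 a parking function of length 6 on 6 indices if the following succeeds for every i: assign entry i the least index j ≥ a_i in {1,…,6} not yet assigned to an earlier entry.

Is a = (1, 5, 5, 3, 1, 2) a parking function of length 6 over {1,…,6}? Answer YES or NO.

Order a: b = (1, 1, 2, 3, 5, 5).
  b_1=1 ≤ 1
  b_2=1 ≤ 2
  b_3=2 ≤ 3
  b_4=3 ≤ 4
  b_5=5 ≤ 5
  b_6=5 ≤ 6
All bounds hold ⇒ YES

YES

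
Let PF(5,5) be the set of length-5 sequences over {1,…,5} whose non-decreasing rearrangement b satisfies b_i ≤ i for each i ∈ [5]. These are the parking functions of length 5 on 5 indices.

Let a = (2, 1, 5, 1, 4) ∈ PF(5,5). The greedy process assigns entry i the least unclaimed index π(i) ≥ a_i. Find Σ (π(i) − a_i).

Σπ = 15 ({1..5} each once); Σa = 2+1+5+1+4 = 13; disp = 15−13 = 2.

2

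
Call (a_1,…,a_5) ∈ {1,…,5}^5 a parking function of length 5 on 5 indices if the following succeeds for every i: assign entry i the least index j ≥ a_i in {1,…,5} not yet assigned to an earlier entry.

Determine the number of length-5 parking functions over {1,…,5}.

1296

#PF = (5−5+1)·(5+1)^(5−1) = 1×1296 = 1296 [KW]
One tuple (2,3,1,4,5) → sorted (1,2,3,4,5): b_i ≤ i ∀i, a PF.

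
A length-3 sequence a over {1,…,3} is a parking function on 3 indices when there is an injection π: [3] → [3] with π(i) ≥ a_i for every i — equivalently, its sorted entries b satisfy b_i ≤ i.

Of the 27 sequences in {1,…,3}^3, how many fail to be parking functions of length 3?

|PF(3,3)| = (3−3+1)·(3+1)^(3−1) = 1·16 = 16 [KW]
E.g. (3,1,3) → sorted (1,3,3): b_2=3>2, not a PF.
So 27 − 16 = 11 fail.

11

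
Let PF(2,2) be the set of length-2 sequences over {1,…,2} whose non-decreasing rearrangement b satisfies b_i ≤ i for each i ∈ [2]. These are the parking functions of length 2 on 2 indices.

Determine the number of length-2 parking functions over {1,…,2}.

|PF| = (2+1−2)·(2+1)^{2−1} = 1×3 = 3 [KW]
One tuple (1,1) → sorted (1,1): b_i ≤ i ∀i, a PF.

3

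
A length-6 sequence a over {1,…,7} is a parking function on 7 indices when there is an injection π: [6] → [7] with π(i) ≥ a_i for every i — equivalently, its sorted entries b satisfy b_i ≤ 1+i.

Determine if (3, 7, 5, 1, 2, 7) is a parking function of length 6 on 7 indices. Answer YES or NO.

NO

Order a: b = (1, 2, 3, 5, 7, 7).
  b_1=1 ≤ 2
  b_2=2 ≤ 3
  b_3=3 ≤ 4
  b_4=5 ≤ 5
  b_5=7 > 6
  fails at i=5 ⇒ NO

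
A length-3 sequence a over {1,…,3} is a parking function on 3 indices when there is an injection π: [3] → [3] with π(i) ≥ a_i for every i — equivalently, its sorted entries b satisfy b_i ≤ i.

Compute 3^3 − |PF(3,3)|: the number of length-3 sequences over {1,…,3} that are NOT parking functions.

11

#PF = 1·4^2 = 1 · 16 = 16 (Konheim–Weiss)
One tuple (3,2,3) → sorted (2,3,3): b_1=2>1, not a PF.
So 27 − 16 = 11 fail.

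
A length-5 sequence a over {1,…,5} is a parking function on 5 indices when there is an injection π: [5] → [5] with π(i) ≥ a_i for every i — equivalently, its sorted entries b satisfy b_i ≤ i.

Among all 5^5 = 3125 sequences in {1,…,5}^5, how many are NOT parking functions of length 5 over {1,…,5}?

1829

Count = (5+1−5)·(5+1)^{5−1} = 1×1296 = 1296 (Konheim–Weiss)
One tuple (5,5,5,5,3) → sorted (3,5,5,5,5): b_1=3>1, not a PF.
So 3125 − 1296 = 1829 fail.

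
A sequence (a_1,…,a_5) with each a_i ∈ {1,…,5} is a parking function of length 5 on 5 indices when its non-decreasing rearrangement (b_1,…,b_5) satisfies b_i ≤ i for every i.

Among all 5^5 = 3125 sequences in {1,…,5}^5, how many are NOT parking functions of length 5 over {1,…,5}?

1829

|PF| = (6−5)·6^(5−1) = 1×1296 = 1296 (Konheim–Weiss)
Check (2,5,2,2,4) → sorted (2,2,2,4,5): b_1=2>1, not a PF.
Total 3125; non-PF = 3125−1296 = 1829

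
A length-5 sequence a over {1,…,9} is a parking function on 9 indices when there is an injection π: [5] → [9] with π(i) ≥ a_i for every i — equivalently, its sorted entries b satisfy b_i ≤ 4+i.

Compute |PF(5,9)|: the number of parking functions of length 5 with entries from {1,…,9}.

Count = (10−5)·10^(5−1) = 5×10000 = 50000 [KW]
Check (8,5,1,9,2) → sorted (1,2,5,8,9): b_i ≤ 4+i ∀i, a PF.

50000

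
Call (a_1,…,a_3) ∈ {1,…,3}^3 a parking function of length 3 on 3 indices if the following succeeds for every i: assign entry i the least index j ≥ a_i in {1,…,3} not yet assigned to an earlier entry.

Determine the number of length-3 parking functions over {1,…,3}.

|PF| = (3+1−3)·(3+1)^{3−1} = 1×16 = 16
Check (1,2,1) → sorted (1,1,2): b_i ≤ i ∀i, a PF.

16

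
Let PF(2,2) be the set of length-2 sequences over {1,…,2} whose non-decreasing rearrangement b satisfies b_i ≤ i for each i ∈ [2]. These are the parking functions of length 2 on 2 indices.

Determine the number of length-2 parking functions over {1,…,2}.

|PF(2,2)| = 1·3^1 = 1·3 = 3
Check (1,1) → sorted (1,1): b_i ≤ i ∀i, a PF.

3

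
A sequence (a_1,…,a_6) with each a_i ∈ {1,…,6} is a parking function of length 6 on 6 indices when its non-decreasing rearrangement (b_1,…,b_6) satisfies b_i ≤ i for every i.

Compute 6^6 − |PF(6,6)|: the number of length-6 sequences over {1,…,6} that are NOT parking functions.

29849

Count = 1·7^5 = 1×16807 = 16807 [KW]
One tuple (3,6,1,4,5,5) → sorted (1,3,4,5,5,6): b_2=3>2, not a PF.
So 46656 − 16807 = 29849 fail.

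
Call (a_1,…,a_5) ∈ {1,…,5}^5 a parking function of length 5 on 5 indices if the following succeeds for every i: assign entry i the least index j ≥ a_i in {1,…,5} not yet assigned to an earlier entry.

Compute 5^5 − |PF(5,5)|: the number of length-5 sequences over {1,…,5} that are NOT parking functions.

1829

|PF| = (5+1−5)·(5+1)^{5−1} = 1 · 1296 = 1296 (Pollak)
E.g. (3,5,4,3,4) → sorted (3,3,4,4,5): b_1=3>1, not a PF.
5^5 − 1296 = 3125 − 1296 = 1829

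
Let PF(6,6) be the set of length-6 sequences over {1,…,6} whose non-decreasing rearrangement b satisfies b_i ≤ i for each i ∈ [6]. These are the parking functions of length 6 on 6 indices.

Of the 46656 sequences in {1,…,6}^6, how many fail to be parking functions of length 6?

Count = 1·7^5 = 1·16807 = 16807 (Konheim–Weiss)
One tuple (5,4,6,6,4,6) → sorted (4,4,5,6,6,6): b_1=4>1, not a PF.
Total 46656; non-PF = 46656−16807 = 29849

29849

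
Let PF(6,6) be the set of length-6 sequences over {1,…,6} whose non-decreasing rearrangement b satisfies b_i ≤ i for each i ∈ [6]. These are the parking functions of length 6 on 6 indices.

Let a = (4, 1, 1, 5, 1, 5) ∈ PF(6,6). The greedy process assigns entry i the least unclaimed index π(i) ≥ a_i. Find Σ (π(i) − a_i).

4

Σπ(i) = 1+…+6 = 21; Σa = 4+1+1+5+1+5 = 17; disp = 21−17 = 4.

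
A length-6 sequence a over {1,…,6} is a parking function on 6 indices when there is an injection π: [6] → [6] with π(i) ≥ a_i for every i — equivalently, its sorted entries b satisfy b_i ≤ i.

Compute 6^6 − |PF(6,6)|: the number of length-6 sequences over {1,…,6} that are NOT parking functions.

|PF| = (6+1−6)·(6+1)^{6−1} = 1·16807 = 16807 [KW]
Check (5,5,6,2,5,4) → sorted (2,4,5,5,5,6): b_1=2>1, not a PF.
6^6 − 16807 = 46656 − 16807 = 29849

29849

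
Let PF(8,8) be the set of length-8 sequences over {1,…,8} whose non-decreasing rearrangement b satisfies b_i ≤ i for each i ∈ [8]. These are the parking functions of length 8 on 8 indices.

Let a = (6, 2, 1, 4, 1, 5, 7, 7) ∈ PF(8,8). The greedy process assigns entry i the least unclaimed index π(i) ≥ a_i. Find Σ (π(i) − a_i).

Σπ = 8·9/2 = 36 (π permutes [8]); Σa = 6+2+1+4+1+5+7+7 = 33; disp = 36−33 = 3.

3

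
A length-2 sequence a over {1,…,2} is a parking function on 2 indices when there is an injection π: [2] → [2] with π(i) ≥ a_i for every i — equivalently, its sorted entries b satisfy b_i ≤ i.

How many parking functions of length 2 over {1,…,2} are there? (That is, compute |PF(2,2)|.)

|PF| = (2−2+1)·(2+1)^(2−1) = 1·3 = 3 (Pollak)
E.g. (2,1) → sorted (1,2): b_i ≤ i ∀i, a PF.

3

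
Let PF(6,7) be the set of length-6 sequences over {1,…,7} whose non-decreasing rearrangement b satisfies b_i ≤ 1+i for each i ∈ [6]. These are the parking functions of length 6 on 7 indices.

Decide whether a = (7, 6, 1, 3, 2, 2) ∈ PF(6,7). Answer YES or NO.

Sorted: b = (1, 2, 2, 3, 6, 7).
  b_1=1 ≤ 2
  b_2=2 ≤ 3
  b_3=2 ≤ 4
  b_4=3 ≤ 5
  b_5=6 ≤ 6
  b_6=7 ≤ 7
All bounds hold ⇒ YES

YES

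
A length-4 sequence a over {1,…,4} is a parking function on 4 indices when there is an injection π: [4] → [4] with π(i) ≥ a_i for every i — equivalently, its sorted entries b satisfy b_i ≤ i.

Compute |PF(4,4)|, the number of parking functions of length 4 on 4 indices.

#PF = (5−4)·5^(4−1) = 1×125 = 125
Check (1,2,4,3) → sorted (1,2,3,4): b_i ≤ i ∀i, a PF.

125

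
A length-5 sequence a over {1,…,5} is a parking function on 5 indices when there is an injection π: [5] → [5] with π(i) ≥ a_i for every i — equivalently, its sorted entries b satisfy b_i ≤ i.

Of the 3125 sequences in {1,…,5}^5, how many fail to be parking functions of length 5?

Count = (5−5+1)·(5+1)^(5−1) = 1×1296 = 1296 [KW]
One tuple (5,4,3,5,4) → sorted (3,4,4,5,5): b_1=3>1, not a PF.
So 3125 − 1296 = 1829 fail.

1829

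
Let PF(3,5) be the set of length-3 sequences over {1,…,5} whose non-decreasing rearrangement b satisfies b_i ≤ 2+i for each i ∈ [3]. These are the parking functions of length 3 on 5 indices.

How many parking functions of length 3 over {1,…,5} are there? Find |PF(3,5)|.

|PF(3,5)| = 3·6^2 = 3·36 = 108
E.g. (1,1,2) → sorted (1,1,2): b_i ≤ 2+i ∀i, a PF.

108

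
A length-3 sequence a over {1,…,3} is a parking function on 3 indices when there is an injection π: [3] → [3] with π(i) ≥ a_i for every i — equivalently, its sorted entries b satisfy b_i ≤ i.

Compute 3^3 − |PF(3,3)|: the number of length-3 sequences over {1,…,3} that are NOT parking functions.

11

#PF = (4−3)·4^(3−1) = 1×16 = 16 (Pollak)
Check (3,3,3) → sorted (3,3,3): b_1=3>1, not a PF.
3^3 − 16 = 27 − 16 = 11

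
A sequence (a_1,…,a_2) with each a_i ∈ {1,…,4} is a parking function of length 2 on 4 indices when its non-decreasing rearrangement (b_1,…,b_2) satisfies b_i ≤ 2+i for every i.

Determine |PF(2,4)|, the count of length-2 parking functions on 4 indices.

|PF| = (5−2)·5^(2−1) = 3·5 = 15
One tuple (2,4) → sorted (2,4): b_i ≤ 2+i ∀i, a PF.

15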